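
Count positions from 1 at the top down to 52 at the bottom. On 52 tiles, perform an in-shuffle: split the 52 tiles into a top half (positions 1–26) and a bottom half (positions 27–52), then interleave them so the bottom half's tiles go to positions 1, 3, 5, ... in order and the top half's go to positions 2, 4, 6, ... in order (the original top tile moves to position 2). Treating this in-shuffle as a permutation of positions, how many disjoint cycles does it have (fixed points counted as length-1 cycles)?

Trace each unvisited position around until it returns:
(1 2 4 8 16 32 ... len 52)
1 cycle in total.

1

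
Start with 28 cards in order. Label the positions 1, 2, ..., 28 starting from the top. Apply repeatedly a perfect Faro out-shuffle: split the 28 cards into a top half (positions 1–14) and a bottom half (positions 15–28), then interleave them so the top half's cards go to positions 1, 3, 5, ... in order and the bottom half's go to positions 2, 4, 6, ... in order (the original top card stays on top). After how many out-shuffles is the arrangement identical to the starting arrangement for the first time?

The out-shuffle permutes the 28 positions with cycle lengths [1, 1, 2, 6, 18].
Every card is home exactly when every cycle has completed a whole number of laps, i.e. after lcm(1, 2, 6, 18) = 18 out-shuffles.

18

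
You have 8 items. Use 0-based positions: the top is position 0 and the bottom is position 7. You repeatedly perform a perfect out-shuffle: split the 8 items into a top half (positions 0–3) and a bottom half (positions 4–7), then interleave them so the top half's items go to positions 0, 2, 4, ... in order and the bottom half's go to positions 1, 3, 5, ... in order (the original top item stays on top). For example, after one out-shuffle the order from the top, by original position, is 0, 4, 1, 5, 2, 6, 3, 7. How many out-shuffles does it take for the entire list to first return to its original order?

3

The out-shuffle permutes the 8 positions with cycle lengths [1, 1, 3, 3].
Every item is home exactly when every cycle has completed a whole number of laps, i.e. after lcm(1, 3) = 3 out-shuffles.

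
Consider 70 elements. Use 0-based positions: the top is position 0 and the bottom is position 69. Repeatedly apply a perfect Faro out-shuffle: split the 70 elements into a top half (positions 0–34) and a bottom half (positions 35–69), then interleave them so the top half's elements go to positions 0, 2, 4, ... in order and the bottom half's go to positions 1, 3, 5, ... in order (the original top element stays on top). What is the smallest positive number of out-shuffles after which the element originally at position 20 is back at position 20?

Follow position 20 under repeated out-shuffles:
20 → 40 → 11 → 22 → 44 → 19 → 38 → 7 → ... → 20 (length 22)
It first returns after 22 out-shuffles.

22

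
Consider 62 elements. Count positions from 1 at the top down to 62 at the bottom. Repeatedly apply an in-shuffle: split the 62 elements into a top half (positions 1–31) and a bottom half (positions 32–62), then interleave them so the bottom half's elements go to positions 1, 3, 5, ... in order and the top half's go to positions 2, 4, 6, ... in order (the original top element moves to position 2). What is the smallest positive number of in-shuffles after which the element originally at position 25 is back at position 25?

6

Follow position 25 under repeated in-shuffles:
25 → 50 → 37 → 11 → 22 → 44 → 25
It first returns after 6 in-shuffles.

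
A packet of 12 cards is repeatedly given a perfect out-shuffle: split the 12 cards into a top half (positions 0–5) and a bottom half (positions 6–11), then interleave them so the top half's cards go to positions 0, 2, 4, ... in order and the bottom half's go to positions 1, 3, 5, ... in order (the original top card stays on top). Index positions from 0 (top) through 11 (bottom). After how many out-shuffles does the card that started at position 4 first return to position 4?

Follow position 4 under repeated out-shuffles:
4 → 8 → 5 → 10 → 9 → 7 → 3 → 6 → 1 → 2 → 4
It first returns after 10 out-shuffles.

10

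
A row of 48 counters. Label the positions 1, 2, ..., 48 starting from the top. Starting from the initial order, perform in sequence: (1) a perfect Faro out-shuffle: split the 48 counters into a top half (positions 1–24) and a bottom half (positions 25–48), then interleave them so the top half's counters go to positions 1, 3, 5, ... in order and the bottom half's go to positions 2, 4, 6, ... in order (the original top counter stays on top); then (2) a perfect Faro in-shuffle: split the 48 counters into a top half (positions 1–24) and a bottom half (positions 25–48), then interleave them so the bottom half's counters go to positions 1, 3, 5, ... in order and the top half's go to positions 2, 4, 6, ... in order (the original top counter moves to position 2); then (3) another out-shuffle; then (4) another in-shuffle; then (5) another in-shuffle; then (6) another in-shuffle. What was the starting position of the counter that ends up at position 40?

37

Undo the operations in reverse order, starting from position 40:
  undo op 6 (in-shuffle, from top half): 40 ← 20
  undo op 5 (in-shuffle, from top half): 20 ← 10
  undo op 4 (in-shuffle, from top half): 10 ← 5
  undo op 3 (out-shuffle, from top half): 5 ← 3
  undo op 2 (in-shuffle, from bottom half): 3 ← 26
  undo op 1 (out-shuffle, from bottom half): 26 ← 37
So the counter at position 40 came from original position 37.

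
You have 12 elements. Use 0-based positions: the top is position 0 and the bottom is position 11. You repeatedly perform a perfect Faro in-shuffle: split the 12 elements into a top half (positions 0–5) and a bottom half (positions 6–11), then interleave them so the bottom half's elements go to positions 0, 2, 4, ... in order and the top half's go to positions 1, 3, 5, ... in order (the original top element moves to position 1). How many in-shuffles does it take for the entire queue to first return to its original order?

12

The in-shuffle permutes the 12 positions with cycle lengths [12].
Every element is home exactly when every cycle has completed a whole number of laps, i.e. after lcm(12) = 12 in-shuffles.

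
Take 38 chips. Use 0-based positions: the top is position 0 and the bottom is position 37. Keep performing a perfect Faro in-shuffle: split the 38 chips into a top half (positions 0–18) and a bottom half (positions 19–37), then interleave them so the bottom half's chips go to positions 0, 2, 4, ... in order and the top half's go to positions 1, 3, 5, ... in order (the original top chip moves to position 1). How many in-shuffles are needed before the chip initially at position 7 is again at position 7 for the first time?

Follow position 7 under repeated in-shuffles:
7 → 15 → 31 → 24 → 10 → 21 → 4 → 9 → 19 → 0 → 1 → 3 → 7
It first returns after 12 in-shuffles.

12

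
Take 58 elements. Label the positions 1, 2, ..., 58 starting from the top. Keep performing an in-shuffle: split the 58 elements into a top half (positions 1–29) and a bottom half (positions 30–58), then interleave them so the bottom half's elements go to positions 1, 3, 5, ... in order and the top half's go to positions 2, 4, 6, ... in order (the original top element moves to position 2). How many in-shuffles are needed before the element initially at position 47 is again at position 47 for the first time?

58

Follow position 47 under repeated in-shuffles:
47 → 35 → 11 → 22 → 44 → 29 → 58 → 57 → ... → 47 (length 58)
It first returns after 58 in-shuffles.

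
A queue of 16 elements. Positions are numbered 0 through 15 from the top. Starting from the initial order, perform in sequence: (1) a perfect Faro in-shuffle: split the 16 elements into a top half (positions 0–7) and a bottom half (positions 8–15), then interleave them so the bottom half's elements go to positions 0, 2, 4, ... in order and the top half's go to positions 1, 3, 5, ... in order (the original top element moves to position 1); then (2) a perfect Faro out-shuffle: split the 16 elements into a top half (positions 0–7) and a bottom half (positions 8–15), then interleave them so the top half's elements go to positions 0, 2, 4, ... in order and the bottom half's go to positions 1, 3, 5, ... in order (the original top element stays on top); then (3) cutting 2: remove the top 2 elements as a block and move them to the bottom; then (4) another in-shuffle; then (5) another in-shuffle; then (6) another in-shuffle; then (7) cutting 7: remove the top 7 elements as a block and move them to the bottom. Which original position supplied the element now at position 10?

Undo the operations in reverse order, starting from position 10:
  undo op 7 (cut 7): 10 ← 1
  undo op 6 (in-shuffle, from top half): 1 ← 0
  undo op 5 (in-shuffle, from bottom half): 0 ← 8
  undo op 4 (in-shuffle, from bottom half): 8 ← 12
  undo op 3 (cut 2): 12 ← 14
  undo op 2 (out-shuffle, from top half): 14 ← 7
  undo op 1 (in-shuffle, from top half): 7 ← 3
So the element at position 10 came from original position 3.

3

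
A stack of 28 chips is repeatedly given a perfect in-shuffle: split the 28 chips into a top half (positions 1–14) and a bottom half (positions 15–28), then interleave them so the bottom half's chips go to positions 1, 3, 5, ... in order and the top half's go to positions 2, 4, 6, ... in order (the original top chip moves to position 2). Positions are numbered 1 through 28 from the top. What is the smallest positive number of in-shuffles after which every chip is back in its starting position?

28

The in-shuffle permutes the 28 positions with cycle lengths [28].
Every chip is home exactly when every cycle has completed a whole number of laps, i.e. after lcm(28) = 28 in-shuffles.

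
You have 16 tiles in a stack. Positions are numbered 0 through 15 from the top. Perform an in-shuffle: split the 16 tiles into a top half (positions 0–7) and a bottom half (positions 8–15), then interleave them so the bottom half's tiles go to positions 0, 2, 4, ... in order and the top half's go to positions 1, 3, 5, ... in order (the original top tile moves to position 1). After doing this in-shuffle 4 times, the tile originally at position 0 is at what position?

15

Track the tile's position through each in-shuffle:
0 → 1 → 3 → 7 → 15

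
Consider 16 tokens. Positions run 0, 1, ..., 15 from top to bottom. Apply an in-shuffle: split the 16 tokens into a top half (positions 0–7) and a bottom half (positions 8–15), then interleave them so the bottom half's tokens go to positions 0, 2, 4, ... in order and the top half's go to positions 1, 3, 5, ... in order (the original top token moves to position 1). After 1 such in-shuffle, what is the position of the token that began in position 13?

10

Track the token's position through each in-shuffle:
13 → 10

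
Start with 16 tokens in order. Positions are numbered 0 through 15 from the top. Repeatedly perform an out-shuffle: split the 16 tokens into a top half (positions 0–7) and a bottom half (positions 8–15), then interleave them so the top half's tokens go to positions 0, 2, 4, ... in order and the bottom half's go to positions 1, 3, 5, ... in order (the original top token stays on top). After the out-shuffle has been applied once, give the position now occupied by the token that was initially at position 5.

Track the token's position through each out-shuffle:
5 → 10

10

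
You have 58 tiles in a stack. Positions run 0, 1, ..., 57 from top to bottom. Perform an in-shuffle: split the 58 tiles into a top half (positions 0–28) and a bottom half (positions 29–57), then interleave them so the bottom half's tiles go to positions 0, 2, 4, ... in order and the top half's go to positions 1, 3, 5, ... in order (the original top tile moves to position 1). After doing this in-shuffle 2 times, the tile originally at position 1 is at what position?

7

Track the tile's position through each in-shuffle:
1 → 3 → 7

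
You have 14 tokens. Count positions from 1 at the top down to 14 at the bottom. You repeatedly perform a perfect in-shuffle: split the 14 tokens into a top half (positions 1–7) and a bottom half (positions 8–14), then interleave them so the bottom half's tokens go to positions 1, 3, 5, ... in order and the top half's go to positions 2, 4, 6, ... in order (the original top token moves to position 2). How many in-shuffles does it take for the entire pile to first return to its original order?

The in-shuffle permutes the 14 positions with cycle lengths [2, 4, 4, 4].
Every token is home exactly when every cycle has completed a whole number of laps, i.e. after lcm(2, 4) = 4 in-shuffles.

4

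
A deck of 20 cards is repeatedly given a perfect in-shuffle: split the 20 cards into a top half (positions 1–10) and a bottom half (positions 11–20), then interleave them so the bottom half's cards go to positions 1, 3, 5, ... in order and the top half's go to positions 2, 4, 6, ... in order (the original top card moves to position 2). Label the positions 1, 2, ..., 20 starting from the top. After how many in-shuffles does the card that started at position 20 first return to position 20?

6

Follow position 20 under repeated in-shuffles:
20 → 19 → 17 → 13 → 5 → 10 → 20
It first returns after 6 in-shuffles.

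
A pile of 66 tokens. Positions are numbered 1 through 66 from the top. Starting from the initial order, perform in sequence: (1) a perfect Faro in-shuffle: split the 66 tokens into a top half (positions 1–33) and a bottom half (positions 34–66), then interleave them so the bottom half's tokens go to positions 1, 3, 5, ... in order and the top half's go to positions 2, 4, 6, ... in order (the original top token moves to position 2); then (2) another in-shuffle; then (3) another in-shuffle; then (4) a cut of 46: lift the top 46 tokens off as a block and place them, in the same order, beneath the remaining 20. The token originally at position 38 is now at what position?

56

Track the token from position 38 forward through each operation:
  after op 1 (in-shuffle): 38 → 9
  after op 2 (in-shuffle): 9 → 18
  after op 3 (in-shuffle): 18 → 36
  after op 4 (cut 46): 36 → 56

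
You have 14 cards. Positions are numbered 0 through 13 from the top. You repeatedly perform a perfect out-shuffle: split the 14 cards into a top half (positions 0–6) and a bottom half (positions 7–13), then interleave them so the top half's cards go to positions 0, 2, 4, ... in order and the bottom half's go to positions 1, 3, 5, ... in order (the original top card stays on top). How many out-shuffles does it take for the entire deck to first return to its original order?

The out-shuffle permutes the 14 positions with cycle lengths [1, 1, 12].
Every card is home exactly when every cycle has completed a whole number of laps, i.e. after lcm(1, 12) = 12 out-shuffles.

12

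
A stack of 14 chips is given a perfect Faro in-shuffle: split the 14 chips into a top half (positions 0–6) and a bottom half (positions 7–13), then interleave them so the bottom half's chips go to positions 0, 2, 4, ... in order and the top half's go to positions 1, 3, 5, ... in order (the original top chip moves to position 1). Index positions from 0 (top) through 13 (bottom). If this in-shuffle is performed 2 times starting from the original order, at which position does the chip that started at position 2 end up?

11

Track the chip's position through each in-shuffle:
2 → 5 → 11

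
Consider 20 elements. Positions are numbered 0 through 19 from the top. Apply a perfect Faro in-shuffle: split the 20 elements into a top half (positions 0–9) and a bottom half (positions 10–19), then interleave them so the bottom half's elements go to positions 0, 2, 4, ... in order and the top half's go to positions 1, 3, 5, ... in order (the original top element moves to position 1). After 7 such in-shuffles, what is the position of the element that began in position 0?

Track the element's position through each in-shuffle:
0 → 1 → 3 → 7 → 15 → 10 → 0 → 1

1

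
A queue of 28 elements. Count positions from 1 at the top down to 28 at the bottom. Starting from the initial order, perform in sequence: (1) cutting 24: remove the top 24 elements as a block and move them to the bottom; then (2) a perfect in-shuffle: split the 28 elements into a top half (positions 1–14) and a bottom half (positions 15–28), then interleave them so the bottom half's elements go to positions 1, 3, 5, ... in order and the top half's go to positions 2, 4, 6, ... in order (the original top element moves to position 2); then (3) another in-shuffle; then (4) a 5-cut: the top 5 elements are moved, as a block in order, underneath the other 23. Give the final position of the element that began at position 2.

19

Track the element from position 2 forward through each operation:
  after op 1 (cut 24): 2 → 6
  after op 2 (in-shuffle): 6 → 12
  after op 3 (in-shuffle): 12 → 24
  after op 4 (cut 5): 24 → 19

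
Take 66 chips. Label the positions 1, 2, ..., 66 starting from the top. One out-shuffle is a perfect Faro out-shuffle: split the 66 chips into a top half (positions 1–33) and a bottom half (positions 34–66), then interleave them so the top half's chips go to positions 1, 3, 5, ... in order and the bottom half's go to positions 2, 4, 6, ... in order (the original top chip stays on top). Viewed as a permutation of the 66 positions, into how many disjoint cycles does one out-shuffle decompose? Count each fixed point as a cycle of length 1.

8

Trace each unvisited position around until it returns:
(1) (2 3 5 9 17 33 ... len 12) (4 7 13 25 49 32 ... len 12) (6 11 21 41 16 31 ... len 12) (8 15 29 57 48 30 ... len 12) (12 23 45 24 47 28 ... len 12) (14 27 53 40) (66)
8 cycles in total.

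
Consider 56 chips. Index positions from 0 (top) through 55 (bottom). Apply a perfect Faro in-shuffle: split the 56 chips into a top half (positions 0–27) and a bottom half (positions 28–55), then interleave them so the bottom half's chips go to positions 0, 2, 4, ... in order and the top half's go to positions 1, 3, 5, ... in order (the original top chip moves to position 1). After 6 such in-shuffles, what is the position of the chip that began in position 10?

19

Track the chip's position through each in-shuffle:
10 → 21 → 43 → 30 → 4 → 9 → 19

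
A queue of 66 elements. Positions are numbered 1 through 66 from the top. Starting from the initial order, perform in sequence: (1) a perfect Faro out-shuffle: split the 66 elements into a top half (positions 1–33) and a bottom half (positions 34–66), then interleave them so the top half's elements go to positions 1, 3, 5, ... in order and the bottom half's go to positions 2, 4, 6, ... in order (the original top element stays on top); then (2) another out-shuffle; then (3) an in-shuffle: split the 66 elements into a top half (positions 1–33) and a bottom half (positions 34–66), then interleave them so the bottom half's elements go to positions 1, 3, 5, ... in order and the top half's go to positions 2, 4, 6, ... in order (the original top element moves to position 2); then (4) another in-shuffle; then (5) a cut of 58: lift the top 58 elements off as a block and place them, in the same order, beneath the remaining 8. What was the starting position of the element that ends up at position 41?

Undo the operations in reverse order, starting from position 41:
  undo op 5 (cut 58): 41 ← 33
  undo op 4 (in-shuffle, from bottom half): 33 ← 50
  undo op 3 (in-shuffle, from top half): 50 ← 25
  undo op 2 (out-shuffle, from top half): 25 ← 13
  undo op 1 (out-shuffle, from top half): 13 ← 7
So the element at position 41 came from original position 7.

7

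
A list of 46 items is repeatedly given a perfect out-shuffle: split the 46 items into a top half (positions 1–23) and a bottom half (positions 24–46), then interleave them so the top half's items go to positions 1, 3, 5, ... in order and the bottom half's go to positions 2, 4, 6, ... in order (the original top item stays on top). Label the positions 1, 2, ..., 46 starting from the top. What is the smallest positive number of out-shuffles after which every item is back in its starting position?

12

The out-shuffle permutes the 46 positions with cycle lengths [1, 1, 2, 4, 4, 4, 6, 12, 12].
Every item is home exactly when every cycle has completed a whole number of laps, i.e. after lcm(1, 2, 4, 6, 12) = 12 out-shuffles.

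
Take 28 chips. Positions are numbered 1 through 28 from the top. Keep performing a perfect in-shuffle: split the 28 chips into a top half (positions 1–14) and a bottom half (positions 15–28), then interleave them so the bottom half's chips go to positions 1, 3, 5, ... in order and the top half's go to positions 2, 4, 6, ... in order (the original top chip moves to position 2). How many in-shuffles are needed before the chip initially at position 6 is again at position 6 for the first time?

28

Follow position 6 under repeated in-shuffles:
6 → 12 → 24 → 19 → 9 → 18 → 7 → 14 → ... → 6 (length 28)
It first returns after 28 in-shuffles.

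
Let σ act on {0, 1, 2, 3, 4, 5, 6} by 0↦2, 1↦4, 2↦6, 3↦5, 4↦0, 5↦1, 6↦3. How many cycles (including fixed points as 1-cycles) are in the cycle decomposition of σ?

1

Cycle decomposition: (0 2 6 3 5 1 4).
1 cycle.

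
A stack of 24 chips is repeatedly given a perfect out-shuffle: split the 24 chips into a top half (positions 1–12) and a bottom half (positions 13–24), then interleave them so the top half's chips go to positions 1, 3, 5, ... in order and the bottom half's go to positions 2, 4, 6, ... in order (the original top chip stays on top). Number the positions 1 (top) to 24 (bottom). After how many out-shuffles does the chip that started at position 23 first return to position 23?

11

Follow position 23 under repeated out-shuffles:
23 → 22 → 20 → 16 → 8 → 15 → 6 → 11 → 21 → 18 → 12 → 23
It first returns after 11 out-shuffles.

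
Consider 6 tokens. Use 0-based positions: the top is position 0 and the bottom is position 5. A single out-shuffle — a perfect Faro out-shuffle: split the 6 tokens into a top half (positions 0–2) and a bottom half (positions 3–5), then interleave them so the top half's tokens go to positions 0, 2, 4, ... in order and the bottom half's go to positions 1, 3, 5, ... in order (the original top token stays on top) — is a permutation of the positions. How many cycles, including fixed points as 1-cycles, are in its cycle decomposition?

Trace each unvisited position around until it returns:
(0) (1 2 4 3) (5)
3 cycles in total.

3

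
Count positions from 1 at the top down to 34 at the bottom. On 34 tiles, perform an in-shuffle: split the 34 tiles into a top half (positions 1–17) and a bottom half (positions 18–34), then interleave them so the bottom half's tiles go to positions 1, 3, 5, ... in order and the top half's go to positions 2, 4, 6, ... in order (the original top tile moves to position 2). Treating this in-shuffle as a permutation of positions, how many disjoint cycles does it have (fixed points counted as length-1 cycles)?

5

Trace each unvisited position around until it returns:
(1 2 4 8 16 32 ... len 12) (3 6 12 24 13 26 ... len 12) (5 10 20) (7 14 28 21) (15 30 25)
5 cycles in total.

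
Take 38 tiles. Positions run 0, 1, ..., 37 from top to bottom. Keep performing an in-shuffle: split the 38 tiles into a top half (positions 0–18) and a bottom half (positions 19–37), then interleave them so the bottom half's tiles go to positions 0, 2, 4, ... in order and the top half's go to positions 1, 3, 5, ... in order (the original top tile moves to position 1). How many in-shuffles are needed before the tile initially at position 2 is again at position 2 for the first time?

Follow position 2 under repeated in-shuffles:
2 → 5 → 11 → 23 → 8 → 17 → 35 → 32 → 26 → 14 → 29 → 20 → 2
It first returns after 12 in-shuffles.

12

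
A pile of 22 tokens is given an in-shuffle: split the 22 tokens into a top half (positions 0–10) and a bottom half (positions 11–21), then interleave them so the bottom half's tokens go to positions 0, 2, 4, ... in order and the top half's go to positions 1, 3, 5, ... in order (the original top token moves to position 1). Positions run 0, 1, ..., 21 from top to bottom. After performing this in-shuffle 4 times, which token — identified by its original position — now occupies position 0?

Work backwards from position 0, undoing one in-shuffle at a time:
0 ← 11 ← 5 ← 2 ← 12
So the token now at position 0 started at position 12.

12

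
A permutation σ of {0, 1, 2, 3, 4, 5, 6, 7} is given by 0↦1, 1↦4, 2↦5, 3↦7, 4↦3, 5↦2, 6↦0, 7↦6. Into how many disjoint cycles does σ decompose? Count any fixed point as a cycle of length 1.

Cycle decomposition: (0 1 4 3 7 6) (2 5).
2 cycles.

2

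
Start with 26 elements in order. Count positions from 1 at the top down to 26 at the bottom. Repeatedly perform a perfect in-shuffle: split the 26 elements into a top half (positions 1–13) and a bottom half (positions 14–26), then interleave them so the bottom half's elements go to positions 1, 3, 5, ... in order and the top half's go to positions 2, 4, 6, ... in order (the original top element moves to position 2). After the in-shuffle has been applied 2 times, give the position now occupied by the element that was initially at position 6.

24

Track the element's position through each in-shuffle:
6 → 12 → 24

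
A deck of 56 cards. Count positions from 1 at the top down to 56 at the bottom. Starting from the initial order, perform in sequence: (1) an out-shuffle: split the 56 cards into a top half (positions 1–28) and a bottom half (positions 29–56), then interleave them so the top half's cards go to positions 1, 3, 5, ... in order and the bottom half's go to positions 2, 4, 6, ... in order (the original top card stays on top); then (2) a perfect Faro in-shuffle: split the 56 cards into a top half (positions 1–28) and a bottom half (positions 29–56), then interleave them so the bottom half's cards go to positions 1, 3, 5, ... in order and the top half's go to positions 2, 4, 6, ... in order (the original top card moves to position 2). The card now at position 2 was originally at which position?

Undo the operations in reverse order, starting from position 2:
  undo op 2 (in-shuffle, from top half): 2 ← 1
  undo op 1 (out-shuffle, from top half): 1 ← 1
So the card at position 2 came from original position 1.

1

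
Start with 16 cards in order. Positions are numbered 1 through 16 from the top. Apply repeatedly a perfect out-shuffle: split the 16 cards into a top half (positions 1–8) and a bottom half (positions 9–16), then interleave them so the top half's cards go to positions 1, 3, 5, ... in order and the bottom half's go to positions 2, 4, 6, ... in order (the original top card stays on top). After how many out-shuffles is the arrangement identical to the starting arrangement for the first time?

4

The out-shuffle permutes the 16 positions with cycle lengths [1, 1, 2, 4, 4, 4].
Every card is home exactly when every cycle has completed a whole number of laps, i.e. after lcm(1, 2, 4) = 4 out-shuffles.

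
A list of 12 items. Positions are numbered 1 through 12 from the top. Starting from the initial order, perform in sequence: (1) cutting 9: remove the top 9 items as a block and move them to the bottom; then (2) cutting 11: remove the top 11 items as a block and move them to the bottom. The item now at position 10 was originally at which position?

6

Undo the operations in reverse order, starting from position 10:
  undo op 2 (cut 11): 10 ← 9
  undo op 1 (cut 9): 9 ← 6
So the item at position 10 came from original position 6.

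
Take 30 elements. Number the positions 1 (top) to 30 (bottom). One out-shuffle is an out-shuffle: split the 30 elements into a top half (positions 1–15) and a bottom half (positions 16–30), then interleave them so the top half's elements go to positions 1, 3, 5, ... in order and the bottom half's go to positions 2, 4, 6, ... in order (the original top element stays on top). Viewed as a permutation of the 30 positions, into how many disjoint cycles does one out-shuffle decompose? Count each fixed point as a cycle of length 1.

Trace each unvisited position around until it returns:
(1) (2 3 5 9 17 4 ... len 28) (30)
3 cycles in total.

3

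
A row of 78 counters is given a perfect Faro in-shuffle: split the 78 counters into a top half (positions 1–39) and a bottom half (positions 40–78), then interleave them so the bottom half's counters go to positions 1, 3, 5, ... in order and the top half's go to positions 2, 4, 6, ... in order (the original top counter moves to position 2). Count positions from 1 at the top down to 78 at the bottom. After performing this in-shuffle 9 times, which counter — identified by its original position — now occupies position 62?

Work backwards from position 62, undoing one in-shuffle at a time:
62 ← 31 ← 55 ← 67 ← 73 ← 76 ← 38 ← 19 ← 49 ← 64
So the counter now at position 62 started at position 64.

64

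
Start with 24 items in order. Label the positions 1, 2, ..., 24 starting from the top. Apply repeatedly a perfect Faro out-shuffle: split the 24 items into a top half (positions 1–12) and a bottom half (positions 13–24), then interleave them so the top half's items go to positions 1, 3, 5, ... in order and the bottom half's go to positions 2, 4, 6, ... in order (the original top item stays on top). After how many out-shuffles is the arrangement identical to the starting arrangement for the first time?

11

The out-shuffle permutes the 24 positions with cycle lengths [1, 1, 11, 11].
Every item is home exactly when every cycle has completed a whole number of laps, i.e. after lcm(1, 11) = 11 out-shuffles.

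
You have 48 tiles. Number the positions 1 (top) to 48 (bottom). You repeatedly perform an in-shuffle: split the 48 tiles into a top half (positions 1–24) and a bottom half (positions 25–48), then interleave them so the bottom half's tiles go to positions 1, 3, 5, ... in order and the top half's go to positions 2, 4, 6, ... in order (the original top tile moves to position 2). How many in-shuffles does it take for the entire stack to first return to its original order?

The in-shuffle permutes the 48 positions with cycle lengths [3, 3, 21, 21].
Every tile is home exactly when every cycle has completed a whole number of laps, i.e. after lcm(3, 21) = 21 in-shuffles.

21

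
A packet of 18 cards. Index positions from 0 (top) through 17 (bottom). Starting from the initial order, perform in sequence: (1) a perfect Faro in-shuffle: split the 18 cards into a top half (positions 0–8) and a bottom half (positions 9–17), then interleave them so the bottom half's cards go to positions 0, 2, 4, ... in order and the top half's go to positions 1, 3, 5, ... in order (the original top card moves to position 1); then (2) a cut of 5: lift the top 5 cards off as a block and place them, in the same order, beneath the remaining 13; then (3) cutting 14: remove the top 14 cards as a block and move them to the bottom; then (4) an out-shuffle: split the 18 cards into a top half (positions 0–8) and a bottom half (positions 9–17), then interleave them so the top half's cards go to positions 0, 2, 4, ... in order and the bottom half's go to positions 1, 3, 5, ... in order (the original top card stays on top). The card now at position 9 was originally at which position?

16

Undo the operations in reverse order, starting from position 9:
  undo op 4 (out-shuffle, from bottom half): 9 ← 13
  undo op 3 (cut 14): 13 ← 9
  undo op 2 (cut 5): 9 ← 14
  undo op 1 (in-shuffle, from bottom half): 14 ← 16
So the card at position 9 came from original position 16.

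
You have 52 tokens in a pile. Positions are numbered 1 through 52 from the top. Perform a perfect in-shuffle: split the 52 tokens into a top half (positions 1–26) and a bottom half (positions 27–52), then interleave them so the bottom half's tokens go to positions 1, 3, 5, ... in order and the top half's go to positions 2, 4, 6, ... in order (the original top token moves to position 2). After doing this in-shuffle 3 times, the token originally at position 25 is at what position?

41

Track the token's position through each in-shuffle:
25 → 50 → 47 → 41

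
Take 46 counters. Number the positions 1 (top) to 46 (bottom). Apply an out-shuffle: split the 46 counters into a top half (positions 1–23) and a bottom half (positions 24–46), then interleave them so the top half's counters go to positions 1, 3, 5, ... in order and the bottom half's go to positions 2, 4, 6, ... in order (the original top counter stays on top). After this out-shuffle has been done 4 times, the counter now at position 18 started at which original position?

33

Work backwards from position 18, undoing one out-shuffle at a time:
18 ← 32 ← 39 ← 20 ← 33
So the counter now at position 18 started at position 33.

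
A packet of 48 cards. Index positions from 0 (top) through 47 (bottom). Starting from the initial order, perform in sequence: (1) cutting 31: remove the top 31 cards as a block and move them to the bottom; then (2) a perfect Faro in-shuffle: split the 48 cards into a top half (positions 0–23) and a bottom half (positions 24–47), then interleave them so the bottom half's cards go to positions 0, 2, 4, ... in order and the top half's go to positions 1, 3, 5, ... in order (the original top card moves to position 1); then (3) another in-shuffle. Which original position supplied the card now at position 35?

39

Undo the operations in reverse order, starting from position 35:
  undo op 3 (in-shuffle, from top half): 35 ← 17
  undo op 2 (in-shuffle, from top half): 17 ← 8
  undo op 1 (cut 31): 8 ← 39
So the card at position 35 came from original position 39.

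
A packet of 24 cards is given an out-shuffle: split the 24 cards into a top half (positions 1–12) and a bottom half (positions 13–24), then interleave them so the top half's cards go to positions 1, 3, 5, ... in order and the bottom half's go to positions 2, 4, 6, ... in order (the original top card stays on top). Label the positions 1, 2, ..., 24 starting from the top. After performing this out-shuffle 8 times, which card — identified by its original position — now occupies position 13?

5

Work backwards from position 13, undoing one out-shuffle at a time:
13 ← 7 ← 4 ← 14 ← 19 ← 10 ← 17 ← 9 ← 5
So the card now at position 13 started at position 5.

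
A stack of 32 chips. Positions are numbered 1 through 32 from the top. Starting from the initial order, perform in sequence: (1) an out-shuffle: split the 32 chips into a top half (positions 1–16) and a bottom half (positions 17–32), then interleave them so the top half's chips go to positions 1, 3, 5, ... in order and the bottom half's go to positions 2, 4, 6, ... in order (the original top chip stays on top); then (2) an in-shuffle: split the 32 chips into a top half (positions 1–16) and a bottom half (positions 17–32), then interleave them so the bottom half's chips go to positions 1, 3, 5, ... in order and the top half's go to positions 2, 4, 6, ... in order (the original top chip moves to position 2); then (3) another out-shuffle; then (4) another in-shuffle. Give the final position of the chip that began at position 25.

10

Track the chip from position 25 forward through each operation:
  after op 1 (out-shuffle): 25 → 18
  after op 2 (in-shuffle): 18 → 3
  after op 3 (out-shuffle): 3 → 5
  after op 4 (in-shuffle): 5 → 10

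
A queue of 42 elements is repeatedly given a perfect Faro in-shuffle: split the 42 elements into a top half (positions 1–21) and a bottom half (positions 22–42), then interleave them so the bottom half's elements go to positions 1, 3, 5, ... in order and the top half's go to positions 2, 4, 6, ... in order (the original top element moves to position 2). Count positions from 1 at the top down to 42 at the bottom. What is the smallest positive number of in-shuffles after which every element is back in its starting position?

14

The in-shuffle permutes the 42 positions with cycle lengths [14, 14, 14].
Every element is home exactly when every cycle has completed a whole number of laps, i.e. after lcm(14) = 14 in-shuffles.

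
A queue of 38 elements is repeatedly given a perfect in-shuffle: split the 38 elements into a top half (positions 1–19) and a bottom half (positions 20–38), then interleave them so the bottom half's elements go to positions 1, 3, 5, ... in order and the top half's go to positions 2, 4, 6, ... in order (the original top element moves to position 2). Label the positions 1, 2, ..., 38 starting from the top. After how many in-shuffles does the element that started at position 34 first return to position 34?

Follow position 34 under repeated in-shuffles:
34 → 29 → 19 → 38 → 37 → 35 → 31 → 23 → 7 → 14 → 28 → 17 → 34
It first returns after 12 in-shuffles.

12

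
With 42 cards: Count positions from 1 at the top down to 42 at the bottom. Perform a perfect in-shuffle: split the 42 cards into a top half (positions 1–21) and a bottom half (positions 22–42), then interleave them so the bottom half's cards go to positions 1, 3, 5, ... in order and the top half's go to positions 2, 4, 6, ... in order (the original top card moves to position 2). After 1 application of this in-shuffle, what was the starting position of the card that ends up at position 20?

Work backwards from position 20, undoing one in-shuffle at a time:
20 ← 10
So the card now at position 20 started at position 10.

10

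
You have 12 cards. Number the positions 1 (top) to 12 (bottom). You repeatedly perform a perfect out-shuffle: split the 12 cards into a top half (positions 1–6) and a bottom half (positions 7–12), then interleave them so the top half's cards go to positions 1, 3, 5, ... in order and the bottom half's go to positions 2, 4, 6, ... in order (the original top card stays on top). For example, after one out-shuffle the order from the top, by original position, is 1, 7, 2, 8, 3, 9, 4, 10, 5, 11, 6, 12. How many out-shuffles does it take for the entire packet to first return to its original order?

10

The out-shuffle permutes the 12 positions with cycle lengths [1, 1, 10].
Every card is home exactly when every cycle has completed a whole number of laps, i.e. after lcm(1, 10) = 10 out-shuffles.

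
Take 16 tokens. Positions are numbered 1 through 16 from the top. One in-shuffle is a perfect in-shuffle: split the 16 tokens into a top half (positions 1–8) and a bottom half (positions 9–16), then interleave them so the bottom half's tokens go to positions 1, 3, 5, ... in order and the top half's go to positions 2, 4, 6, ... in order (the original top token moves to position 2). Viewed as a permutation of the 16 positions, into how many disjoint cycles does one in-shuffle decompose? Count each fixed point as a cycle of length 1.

Trace each unvisited position around until it returns:
(1 2 4 8 16 15 13 9) (3 6 12 7 14 11 5 10)
2 cycles in total.

2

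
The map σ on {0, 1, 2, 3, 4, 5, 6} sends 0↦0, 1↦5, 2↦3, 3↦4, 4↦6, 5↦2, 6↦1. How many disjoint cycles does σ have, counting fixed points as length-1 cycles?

2

Cycle decomposition: (0) (1 5 2 3 4 6).
2 cycles.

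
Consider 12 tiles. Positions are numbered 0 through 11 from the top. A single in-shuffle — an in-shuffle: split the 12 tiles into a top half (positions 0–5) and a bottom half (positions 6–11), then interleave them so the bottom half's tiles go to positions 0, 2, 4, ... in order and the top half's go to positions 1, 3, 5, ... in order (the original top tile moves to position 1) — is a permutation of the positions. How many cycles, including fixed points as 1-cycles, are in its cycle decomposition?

1

Trace each unvisited position around until it returns:
(0 1 3 7 2 5 ... len 12)
1 cycle in total.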